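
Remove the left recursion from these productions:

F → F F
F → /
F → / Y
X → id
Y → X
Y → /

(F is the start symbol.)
F is directly left-recursive. The standard transformation for
  A → A α₁ | ... | A α_m | β₁ | ... | β_n
is
  A  → β₁ A' | ... | β_n A'
  A' → α₁ A' | ... | α_m A' | ε

F → / becomes F → / F'
F → / Y becomes F → / Y F'
F → F F becomes F' → F F'
Add F' → ε

Productions for other non-terminals are unchanged:
  X → id
  Y → X
  Y → /

Resulting grammar:
F → / F'
F → / Y F'
F' → F F'
F' → ε
X → id
Y → X
Y → /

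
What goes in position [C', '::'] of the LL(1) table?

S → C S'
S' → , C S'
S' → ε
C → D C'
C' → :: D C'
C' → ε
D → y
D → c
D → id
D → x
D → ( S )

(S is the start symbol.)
C' → :: D C'

To find M[C', '::'], we find productions for C' where '::' is in the predict set (PREDICT(N → α) = (FIRST(α) \ {ε}) ∪ (FOLLOW(N) if α ⇒* ε)).

Relevant sets:
  FOLLOW(C') = { $, ')', ',' }

C' → :: D C': PREDICT = { '::' }
  '::' is in predict set, so this production goes in M[C', '::']
C' → ε: PREDICT = { $, ')', ',' }

M[C', '::'] = C' → :: D C'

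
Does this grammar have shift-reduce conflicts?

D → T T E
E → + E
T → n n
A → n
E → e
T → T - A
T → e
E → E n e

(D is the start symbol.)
Yes — I9: [D → T T E .] vs [E → E . n e]; I13: [E → + E .] vs [E → E . n e]

Augment with D' → D and build the canonical LR(0) collection (I0 = CLOSURE({[D' → . D]}), then GOTO on every symbol after a dot until no new states appear). It has 16 states:
  I0: { [D → . T T E], [D' → . D], [T → . T - A], [T → . e], [T → . n n] }  — shift
  I1: { [D' → D .] }  — accept
  I2: { [D → T . T E], [T → . T - A], [T → . e], [T → . n n], [T → T . - A] }  — shift
  I3: { [T → e .] }  — reduce
  I4: { [T → n . n] }  — shift
  I5: { [T → n n .] }  — reduce
  I6: { [A → . n], [T → T - . A] }  — shift
  I7: { [D → T T . E], [E → . + E], [E → . E n e], [E → . e], [T → T . - A] }  — shift
  I8: { [E → + . E], [E → . + E], [E → . E n e], [E → . e] }  — shift
  I9: { [D → T T E .], [E → E . n e] }  — shift, reduce
  I10: { [E → e .] }  — reduce
  I11: { [E → E n . e] }  — shift
  I12: { [E → E n e .] }  — reduce
  I13: { [E → + E .], [E → E . n e] }  — shift, reduce
  I14: { [T → T - A .] }  — reduce
  I15: { [A → n .] }  — reduce

I9 contains reduce item [D → T T E .] and shift item [E → E . n e] — shift-reduce conflict.
I13 contains reduce item [E → + E .] and shift item [E → E . n e] — shift-reduce conflict.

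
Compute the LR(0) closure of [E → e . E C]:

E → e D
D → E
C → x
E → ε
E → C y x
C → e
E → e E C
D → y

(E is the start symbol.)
{ [C → . e], [C → . x], [E → . C y x], [E → . e D], [E → . e E C], [E → .], [E → e . E C] }

To compute CLOSURE, for each item [A → α.Bβ] where B is a non-terminal, add [B → .γ] for all productions B → γ; repeat for the newly added items until nothing changes.

Start with: [E → e . E C]
  [E → e . E C] has the dot before E: add [E → . e D], [E → .], [E → . C y x], [E → . e E C]
  [E → . C y x] has the dot before C: add [C → . x], [C → . e]
No further items can be added.

CLOSURE = { [C → . e], [C → . x], [E → . C y x], [E → . e D], [E → . e E C], [E → .], [E → e . E C] }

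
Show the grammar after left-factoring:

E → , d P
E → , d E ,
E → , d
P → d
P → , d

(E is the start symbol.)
Left-factoring transforms A → αβ₁ | αβ₂ into A → αA' and A' → β₁ | β₂
(α is the longest common prefix among the alternatives). Repeat until
no nonterminal has two alternatives with a common prefix.

Round 1: E has alternatives sharing prefix ', d'. Introduce E': E → , d E'
  Add: E' → P
  Add: E' → E ,
  Add: E' → ε

No remaining common prefixes — done.

Resulting grammar:
E → , d E'
E' → P
E' → E ,
E' → ε
P → d
P → , d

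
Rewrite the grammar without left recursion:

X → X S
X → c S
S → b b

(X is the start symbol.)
X → c S X'
X' → S X'
X' → ε
S → b b

X is directly left-recursive. The standard transformation for
  A → A α₁ | ... | A α_m | β₁ | ... | β_n
is
  A  → β₁ A' | ... | β_n A'
  A' → α₁ A' | ... | α_m A' | ε

X → c S becomes X → c S X'
X → X S becomes X' → S X'
Add X' → ε

Productions for other non-terminals are unchanged:
  S → b b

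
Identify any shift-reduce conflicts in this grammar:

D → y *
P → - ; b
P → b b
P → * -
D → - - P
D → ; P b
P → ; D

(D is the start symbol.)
No shift-reduce conflicts

A shift-reduce conflict occurs when an LR(0) state has both:
  - a complete (reduce) item [A → α .] (dot at the end), and
  - a shift item [B → β . c γ] (dot before a terminal).

Augment with D' → D and build the canonical LR(0) collection (I0 = CLOSURE({[D' → . D]}), then GOTO on every symbol after a dot until no new states appear). It has 19 states:
  I0: { [D → . - - P], [D → . ; P b], [D → . y *], [D' → . D] }  — shift
  I1: { [D → - . - P] }  — shift
  I2: { [D → ; . P b], [P → . * -], [P → . - ; b], [P → . ; D], [P → . b b] }  — shift
  I3: { [D' → D .] }  — accept
  I4: { [D → y . *] }  — shift
  I5: { [D → y * .] }  — reduce
  I6: { [P → * . -] }  — shift
  I7: { [P → - . ; b] }  — shift
  I8: { [D → . - - P], [D → . ; P b], [D → . y *], [P → ; . D] }  — shift
  I9: { [D → ; P . b] }  — shift
  I10: { [P → b . b] }  — shift
  I11: { [P → b b .] }  — reduce
  I12: { [D → ; P b .] }  — reduce
  I13: { [P → ; D .] }  — reduce
  I14: { [P → - ; . b] }  — shift
  I15: { [P → - ; b .] }  — reduce
  I16: { [P → * - .] }  — reduce
  I17: { [D → - - . P], [P → . * -], [P → . - ; b], [P → . ; D], [P → . b b] }  — shift
  I18: { [D → - - P .] }  — reduce

No state contains both a complete item and a shift item.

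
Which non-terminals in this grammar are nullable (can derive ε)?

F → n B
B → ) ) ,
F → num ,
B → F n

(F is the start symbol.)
A non-terminal is nullable if it can derive ε (the empty string): either it has an ε-production, or it has a production whose right-hand side consists entirely of nullable non-terminals.

There are no ε-productions, so no non-terminal can derive ε.
No non-terminals are nullable.

Answer: None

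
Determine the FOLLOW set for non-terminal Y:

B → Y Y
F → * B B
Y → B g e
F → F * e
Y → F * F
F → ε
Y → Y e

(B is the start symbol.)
{ $, '*', 'e', 'g' }

To compute FOLLOW(Y), find every occurrence of Y on a right-hand side N → α Y β: add FIRST(β) \ {ε}, and if β is empty or nullable also add FOLLOW(N). Iterate to a fixed point.

In B → Y Y: Y is followed by Y, add FIRST(Y) \ {ε} = { '*' }
In B → Y Y: Y is at the end, add FOLLOW(B)
In Y → Y e: Y is followed by e, add FIRST(e) \ {ε} = { 'e' }

The FOLLOW sets referred to above (computed the same way, to a fixed point):
  FOLLOW(B) = { $, '*', 'e', 'g' }

Taking the union: FOLLOW(Y) = { $, '*', 'e', 'g' }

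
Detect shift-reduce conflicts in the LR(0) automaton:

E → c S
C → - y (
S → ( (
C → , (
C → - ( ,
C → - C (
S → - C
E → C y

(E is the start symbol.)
No shift-reduce conflicts

Augment with E' → E and build the canonical LR(0) collection (I0 = CLOSURE({[E' → . E]}), then GOTO on every symbol after a dot until no new states appear). It has 19 states:
  I0: { [C → . , (], [C → . - ( ,], [C → . - C (], [C → . - y (], [E → . C y], [E → . c S], [E' → . E] }  — shift
  I1: { [C → , . (] }  — shift
  I2: { [C → - . ( ,], [C → - . C (], [C → - . y (], [C → . , (], [C → . - ( ,], [C → . - C (], [C → . - y (] }  — shift
  I3: { [E → C . y] }  — shift
  I4: { [E' → E .] }  — accept
  I5: { [E → c . S], [S → . ( (], [S → . - C] }  — shift
  I6: { [S → ( . (] }  — shift
  I7: { [C → . , (], [C → . - ( ,], [C → . - C (], [C → . - y (], [S → - . C] }  — shift
  I8: { [E → c S .] }  — reduce
  I9: { [S → - C .] }  — reduce
  I10: { [S → ( ( .] }  — reduce
  I11: { [E → C y .] }  — reduce
  I12: { [C → - ( . ,] }  — shift
  I13: { [C → - C . (] }  — shift
  I14: { [C → - y . (] }  — shift
  I15: { [C → - y ( .] }  — reduce
  I16: { [C → - C ( .] }  — reduce
  I17: { [C → - ( , .] }  — reduce
  I18: { [C → , ( .] }  — reduce

No state contains both a complete item and a shift item.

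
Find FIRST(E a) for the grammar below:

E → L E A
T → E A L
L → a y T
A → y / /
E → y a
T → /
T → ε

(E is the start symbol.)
FIRST sets of the non-terminals involved (from the grammar, by fixed-point iteration):
  FIRST(E) = { 'a', 'y' }

To compute FIRST(E a), process the symbols left to right:
Symbol E is a non-terminal. Add FIRST(E) \ {ε} = { 'a', 'y' }
E is not nullable (ε ∉ FIRST(E)), so stop here.
FIRST(E a) = { 'a', 'y' }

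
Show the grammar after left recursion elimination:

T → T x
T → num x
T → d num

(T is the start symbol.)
T → num x T'
T → d num T'
T' → x T'
T' → ε

T is directly left-recursive. The standard transformation for
  A → A α₁ | ... | A α_m | β₁ | ... | β_n
is
  A  → β₁ A' | ... | β_n A'
  A' → α₁ A' | ... | α_m A' | ε

T → num x becomes T → num x T'
T → d num becomes T → d num T'
T → T x becomes T' → x T'
Add T' → ε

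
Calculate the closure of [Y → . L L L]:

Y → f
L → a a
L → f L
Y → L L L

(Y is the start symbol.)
{ [L → . a a], [L → . f L], [Y → . L L L] }

Start with: [Y → . L L L]
  [Y → . L L L] has the dot before L: add [L → . a a], [L → . f L]
No further items can be added.

CLOSURE = { [L → . a a], [L → . f L], [Y → . L L L] }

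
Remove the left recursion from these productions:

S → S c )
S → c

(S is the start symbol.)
S is directly left-recursive. The standard transformation for
  A → A α₁ | ... | A α_m | β₁ | ... | β_n
is
  A  → β₁ A' | ... | β_n A'
  A' → α₁ A' | ... | α_m A' | ε

S → c becomes S → c S'
S → S c ) becomes S' → c ) S'
Add S' → ε

Resulting grammar:
S → c S'
S' → c ) S'
S' → ε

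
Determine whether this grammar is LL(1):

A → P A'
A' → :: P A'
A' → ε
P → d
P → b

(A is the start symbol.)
Relevant sets:
  FOLLOW(A') = { $ }

For A':
  PREDICT(A' → :: P A') = { '::' }
  PREDICT(A' → ε) = { $ }
For P:
  PREDICT(P → d) = { 'd' }
  PREDICT(P → b) = { 'b' }
A has a single production, so nothing to check there.

All predict sets are disjoint. The grammar IS LL(1).

Answer: Yes, the grammar is LL(1).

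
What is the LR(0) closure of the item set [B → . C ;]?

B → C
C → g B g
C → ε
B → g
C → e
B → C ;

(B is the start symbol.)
{ [B → . C ;], [C → . e], [C → . g B g], [C → .] }

Start with: [B → . C ;]
  [B → . C ;] has the dot before C: add [C → . g B g], [C → .], [C → . e]
No further items can be added.

CLOSURE = { [B → . C ;], [C → . e], [C → . g B g], [C → .] }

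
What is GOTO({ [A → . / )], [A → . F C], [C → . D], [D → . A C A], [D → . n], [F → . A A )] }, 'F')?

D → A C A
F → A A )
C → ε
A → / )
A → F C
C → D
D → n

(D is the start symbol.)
GOTO(I, 'F') = CLOSURE({ [A → αX.β] : [A → α.Xβ] ∈ I, X = 'F' })

Items with dot before 'F', with the dot advanced:
  [A → . F C] → [A → F . C]
Closure of the advanced items:
  [A → F . C] has the dot before C: add [C → .], [C → . D]
  [C → . D] has the dot before D: add [D → . A C A], [D → . n]
  [D → . A C A] has the dot before A: add [A → . / )], [A → . F C]
  [A → . F C] has the dot before F: add [F → . A A )]

GOTO = { [A → . / )], [A → . F C], [A → F . C], [C → . D], [C → .], [D → . A C A], [D → . n], [F → . A A )] }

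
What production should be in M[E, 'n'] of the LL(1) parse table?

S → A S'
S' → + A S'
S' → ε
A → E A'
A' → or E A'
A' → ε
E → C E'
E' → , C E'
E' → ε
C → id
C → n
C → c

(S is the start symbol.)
E → C E'

To find M[E, 'n'], we find productions for E where 'n' is in the predict set (PREDICT(N → α) = (FIRST(α) \ {ε}) ∪ (FOLLOW(N) if α ⇒* ε)).

Relevant sets:
  FIRST(C) = { 'c', 'id', 'n' }

E → C E': PREDICT = { 'c', 'id', 'n' }
  'n' is in predict set, so this production goes in M[E, 'n']

M[E, 'n'] = E → C E'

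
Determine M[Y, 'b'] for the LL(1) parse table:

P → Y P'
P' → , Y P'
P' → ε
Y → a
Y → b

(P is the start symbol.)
To find M[Y, 'b'], we find productions for Y where 'b' is in the predict set (PREDICT(N → α) = (FIRST(α) \ {ε}) ∪ (FOLLOW(N) if α ⇒* ε)).

Y → a: PREDICT = { 'a' }
Y → b: PREDICT = { 'b' }
  'b' is in predict set, so this production goes in M[Y, 'b']

M[Y, 'b'] = Y → b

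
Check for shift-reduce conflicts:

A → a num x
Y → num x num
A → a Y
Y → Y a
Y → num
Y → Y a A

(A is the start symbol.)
A shift-reduce conflict occurs when an LR(0) state has both:
  - a complete (reduce) item [A → α .] (dot at the end), and
  - a shift item [B → β . c γ] (dot before a terminal).

Augment with A' → A and build the canonical LR(0) collection (I0 = CLOSURE({[A' → . A]}), then GOTO on every symbol after a dot until no new states appear). It has 9 states:
  I0: { [A → . a Y], [A → . a num x], [A' → . A] }  — shift
  I1: { [A' → A .] }  — accept
  I2: { [A → a . Y], [A → a . num x], [Y → . Y a A], [Y → . Y a], [Y → . num x num], [Y → . num] }  — shift
  I3: { [A → a Y .], [Y → Y . a A], [Y → Y . a] }  — shift, reduce
  I4: { [A → a num . x], [Y → num . x num], [Y → num .] }  — shift, reduce
  I5: { [A → a num x .], [Y → num x . num] }  — shift, reduce
  I6: { [Y → num x num .] }  — reduce
  I7: { [A → . a Y], [A → . a num x], [Y → Y a . A], [Y → Y a .] }  — shift, reduce
  I8: { [Y → Y a A .] }  — reduce

I3 contains reduce item [A → a Y .] and shift items [Y → Y . a], [Y → Y . a A] — shift-reduce conflict.
I4 contains reduce item [Y → num .] and shift items [A → a num . x], [Y → num . x num] — shift-reduce conflict.
I5 contains reduce item [A → a num x .] and shift item [Y → num x . num] — shift-reduce conflict.
I7 contains reduce item [Y → Y a .] and shift items [A → . a Y], [A → . a num x] — shift-reduce conflict.

Answer: Yes — I3: [A → a Y .] vs [Y → Y . a]; I4: [Y → num .] vs [A → a num . x]; I5: [A → a num x .] vs [Y → num x . num]; I7: [Y → Y a .] vs [A → . a Y]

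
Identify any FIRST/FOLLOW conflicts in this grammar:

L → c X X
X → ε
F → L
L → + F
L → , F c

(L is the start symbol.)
Nullable non-terminals: X.
X has a nullable alternative but only one production, so nothing to check.

F, L have no nullable alternative, so no FIRST/FOLLOW check is needed there.

No FIRST/FOLLOW conflicts found.

Answer: No FIRST/FOLLOW conflicts.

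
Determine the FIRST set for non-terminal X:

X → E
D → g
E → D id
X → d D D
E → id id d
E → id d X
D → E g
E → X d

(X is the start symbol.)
To compute FIRST(X), examine every production with X on the left-hand side, reading each right-hand side left to right until a non-nullable symbol is reached.

FIRST sets of the other non-terminals involved (by the same procedure, iterated to a fixed point):
  FIRST(E) = { 'd', 'g', 'id' }

From X → E:
  - E is a non-terminal: add FIRST(E) \ {ε} = { 'd', 'g', 'id' }
    E is not nullable, so stop
From X → d D D:
  - d is a terminal: add 'd' and stop

Collecting: FIRST(X) = { 'd', 'g', 'id' }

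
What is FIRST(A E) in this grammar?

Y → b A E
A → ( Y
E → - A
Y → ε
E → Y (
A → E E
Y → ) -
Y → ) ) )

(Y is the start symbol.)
FIRST sets of the non-terminals involved (from the grammar, by fixed-point iteration):
  FIRST(A) = { '(', ')', '-', 'b' }

To compute FIRST(A E), process the symbols left to right:
Symbol A is a non-terminal. Add FIRST(A) \ {ε} = { '(', ')', '-', 'b' }
A is not nullable (ε ∉ FIRST(A)), so stop here.
FIRST(A E) = { '(', ')', '-', 'b' }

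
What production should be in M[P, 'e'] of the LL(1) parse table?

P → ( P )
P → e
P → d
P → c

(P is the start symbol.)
To find M[P, 'e'], we find productions for P where 'e' is in the predict set (PREDICT(N → α) = (FIRST(α) \ {ε}) ∪ (FOLLOW(N) if α ⇒* ε)).

P → ( P ): PREDICT = { '(' }
P → e: PREDICT = { 'e' }
  'e' is in predict set, so this production goes in M[P, 'e']
P → d: PREDICT = { 'd' }
P → c: PREDICT = { 'c' }

M[P, 'e'] = P → e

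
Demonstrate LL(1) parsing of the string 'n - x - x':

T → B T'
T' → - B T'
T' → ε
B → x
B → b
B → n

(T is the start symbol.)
Stack is shown with the top on the left.

Stack     Input        Action
-----------------------------
T $       n - x - x $  output T → B T'
B T' $    n - x - x $  output B → n
n T' $    n - x - x $  match 'n'
T' $      - x - x $    output T' → - B T'
- B T' $  - x - x $    match '-'
B T' $    x - x $      output B → x
x T' $    x - x $      match 'x'
T' $      - x $        output T' → - B T'
- B T' $  - x $        match '-'
B T' $    x $          output B → x
x T' $    x $          match 'x'
T' $      $            output T' → ε
$         $            accept

The string is accepted.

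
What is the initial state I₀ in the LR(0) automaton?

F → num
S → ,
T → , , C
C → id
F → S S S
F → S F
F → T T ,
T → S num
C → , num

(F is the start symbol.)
First, augment the grammar with F' → F
I₀ = CLOSURE({ [F' → . F] }):
  [F' → . F] has the dot before F: add [F → . num], [F → . S S S], [F → . S F], [F → . T T ,]
  [F → . S S S] has the dot before S: add [S → . ,]
  [F → . T T ,] has the dot before T: add [T → . , , C], [T → . S num]
No further items can be added.

I₀ = { [F → . S F], [F → . S S S], [F → . T T ,], [F → . num], [F' → . F], [S → . ,], [T → . , , C], [T → . S num] }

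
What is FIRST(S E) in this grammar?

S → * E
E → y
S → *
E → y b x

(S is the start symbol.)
FIRST sets of the non-terminals involved (from the grammar, by fixed-point iteration):
  FIRST(S) = { '*' }

To compute FIRST(S E), process the symbols left to right:
Symbol S is a non-terminal. Add FIRST(S) \ {ε} = { '*' }
S is not nullable (ε ∉ FIRST(S)), so stop here.
FIRST(S E) = { '*' }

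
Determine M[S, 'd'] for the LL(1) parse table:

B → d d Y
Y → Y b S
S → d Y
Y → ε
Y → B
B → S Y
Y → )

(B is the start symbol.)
S → d Y

To find M[S, 'd'], we find productions for S where 'd' is in the predict set (PREDICT(N → α) = (FIRST(α) \ {ε}) ∪ (FOLLOW(N) if α ⇒* ε)).

S → d Y: PREDICT = { 'd' }
  'd' is in predict set, so this production goes in M[S, 'd']

M[S, 'd'] = S → d Y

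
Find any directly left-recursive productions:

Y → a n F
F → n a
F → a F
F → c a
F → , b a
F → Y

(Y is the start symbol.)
No direct left recursion

Y → a n F: starts with a
F → n a: starts with n
F → a F: starts with a
F → c a: starts with c
F → , b a: starts with ','
F → Y: starts with Y

No direct left recursion found.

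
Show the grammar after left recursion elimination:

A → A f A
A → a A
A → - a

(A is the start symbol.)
A → a A A'
A → - a A'
A' → f A A'
A' → ε

A is directly left-recursive. The standard transformation for
  A → A α₁ | ... | A α_m | β₁ | ... | β_n
is
  A  → β₁ A' | ... | β_n A'
  A' → α₁ A' | ... | α_m A' | ε

A → a A becomes A → a A A'
A → - a becomes A → - a A'
A → A f A becomes A' → f A A'
Add A' → ε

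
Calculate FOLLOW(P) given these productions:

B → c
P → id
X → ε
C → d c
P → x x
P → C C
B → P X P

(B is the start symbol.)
{ $, 'd', 'id', 'x' }

To compute FOLLOW(P), find every occurrence of P on a right-hand side N → α P β: add FIRST(β) \ {ε}, and if β is empty or nullable also add FOLLOW(N). Iterate to a fixed point.

In B → P X P: P is followed by X P, add FIRST(X P) \ {ε} = { 'd', 'id', 'x' }
In B → P X P: P is at the end, add FOLLOW(B)

The FOLLOW sets referred to above (computed the same way, to a fixed point):
  FOLLOW(B) = { $ }

Taking the union: FOLLOW(P) = { $, 'd', 'id', 'x' }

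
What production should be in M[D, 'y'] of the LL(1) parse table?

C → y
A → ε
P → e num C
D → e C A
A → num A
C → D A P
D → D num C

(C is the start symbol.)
Empty (error entry)

To find M[D, 'y'], we find productions for D where 'y' is in the predict set (PREDICT(N → α) = (FIRST(α) \ {ε}) ∪ (FOLLOW(N) if α ⇒* ε)).

Relevant sets:
  FIRST(D) = { 'e' }

D → e C A: PREDICT = { 'e' }
D → D num C: PREDICT = { 'e' }

M[D, 'y'] is empty (no production applies)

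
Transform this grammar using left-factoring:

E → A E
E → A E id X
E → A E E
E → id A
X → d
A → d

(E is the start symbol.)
Left-factoring transforms A → αβ₁ | αβ₂ into A → αA' and A' → β₁ | β₂
(α is the longest common prefix among the alternatives). Repeat until
no nonterminal has two alternatives with a common prefix.

Round 1: E has alternatives sharing prefix 'A E'. Introduce E': E → A E E'
  Add: E' → ε
  Add: E' → id X
  Add: E' → E

No remaining common prefixes — done.

Resulting grammar:
E → A E E'
E' → ε
E' → id X
E' → E
E → id A
X → d
A → d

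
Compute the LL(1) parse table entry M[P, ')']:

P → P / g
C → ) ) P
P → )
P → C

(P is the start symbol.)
To find M[P, ')'], we find productions for P where ')' is in the predict set (PREDICT(N → α) = (FIRST(α) \ {ε}) ∪ (FOLLOW(N) if α ⇒* ε)).

Relevant sets:
  FIRST(P) = { ')' }
  FIRST(C) = { ')' }

P → P / g: PREDICT = { ')' }
  ')' is in predict set, so this production goes in M[P, ')']
P → ): PREDICT = { ')' }
  ')' is in predict set, so this production goes in M[P, ')']
P → C: PREDICT = { ')' }
  ')' is in predict set, so this production goes in M[P, ')']

M[P, ')'] = P → P / g, P → ), P → C  (a multiply-defined cell — the grammar is not LL(1))

Answer: P → P / g, P → ), P → C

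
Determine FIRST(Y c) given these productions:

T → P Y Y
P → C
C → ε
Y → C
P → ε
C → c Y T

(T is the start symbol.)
FIRST sets of the non-terminals involved (from the grammar, by fixed-point iteration):
  FIRST(Y) = { 'c', ε }

To compute FIRST(Y c), process the symbols left to right:
Symbol Y is a non-terminal. Add FIRST(Y) \ {ε} = { 'c' }
Y is nullable (ε ∈ FIRST(Y)), continue to the next symbol.
Symbol c is a terminal. Add 'c' and stop.
FIRST(Y c) = { 'c' }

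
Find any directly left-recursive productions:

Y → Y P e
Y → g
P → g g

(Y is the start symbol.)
Direct left recursion occurs when N → N α for some non-terminal N (the right-hand side begins with the left-hand side itself).

Y → Y P e: LEFT RECURSIVE (starts with Y)
Y → g: starts with g
P → g g: starts with g

The grammar has direct left recursion on: Y.

Answer: Yes, Y is left-recursive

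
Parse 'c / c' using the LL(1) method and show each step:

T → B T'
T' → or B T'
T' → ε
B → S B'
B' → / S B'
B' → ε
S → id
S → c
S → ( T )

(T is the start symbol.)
LL(1) parsing maintains a stack (initially the start symbol over $) and the input. At each step: if the stack top is a terminal, match it against the current input token; if it is a non-terminal N, replace it with the RHS of M[N, lookahead] (the unique production whose predict set contains the lookahead).

Stack is shown with the top on the left.

Stack        Input    Action
----------------------------
T $          c / c $  output T → B T'
B T' $       c / c $  output B → S B'
S B' T' $    c / c $  output S → c
c B' T' $    c / c $  match 'c'
B' T' $      / c $    output B' → / S B'
/ S B' T' $  / c $    match '/'
S B' T' $    c $      output S → c
c B' T' $    c $      match 'c'
B' T' $      $        output B' → ε
T' $         $        output T' → ε
$            $        accept

The string is accepted.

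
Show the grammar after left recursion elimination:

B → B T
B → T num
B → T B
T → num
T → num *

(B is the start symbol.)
B is directly left-recursive. The standard transformation for
  A → A α₁ | ... | A α_m | β₁ | ... | β_n
is
  A  → β₁ A' | ... | β_n A'
  A' → α₁ A' | ... | α_m A' | ε

B → T num becomes B → T num B'
B → T B becomes B → T B B'
B → B T becomes B' → T B'
Add B' → ε

Productions for other non-terminals are unchanged:
  T → num
  T → num *

Resulting grammar:
B → T num B'
B → T B B'
B' → T B'
B' → ε
T → num
T → num *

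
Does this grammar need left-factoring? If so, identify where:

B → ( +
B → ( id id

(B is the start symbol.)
Yes, B has productions with common prefix '('

Left-factoring is needed when two productions for the same non-terminal
share a common prefix on the right-hand side.

Productions for B:
  B → ( +
  B → ( id id

Found common prefix '(' in productions for B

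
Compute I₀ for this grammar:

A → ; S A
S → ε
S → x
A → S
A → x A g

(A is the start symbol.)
First, augment the grammar with A' → A
I₀ = CLOSURE({ [A' → . A] }):
  [A' → . A] has the dot before A: add [A → . ; S A], [A → . S], [A → . x A g]
  [A → . S] has the dot before S: add [S → .], [S → . x]
No further items can be added.

I₀ = { [A → . ; S A], [A → . S], [A → . x A g], [A' → . A], [S → . x], [S → .] }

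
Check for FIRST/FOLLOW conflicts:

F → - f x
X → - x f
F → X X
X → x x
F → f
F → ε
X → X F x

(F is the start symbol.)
Yes. F → X X with FOLLOW(F) on { 'x' }

Nullable non-terminals: F.
FIRST sets used below: FIRST(X) = { '-', 'x' }

F: nullable alternative(s) F → ε; FOLLOW(F) = { $, 'x' }
  F → - f x: FIRST \ {ε} = { '-' } — disjoint from FOLLOW(F)
  F → X X: FIRST \ {ε} = { '-', 'x' } — overlaps FOLLOW(F) on { 'x' }: CONFLICT
  F → f: FIRST \ {ε} = { 'f' } — disjoint from FOLLOW(F)
  F → ε: FIRST \ {ε} = { } — this is the only nullable alternative, skip

X has no nullable alternative, so no FIRST/FOLLOW check is needed there.

So the grammar has 1 FIRST/FOLLOW conflict (marked CONFLICT above).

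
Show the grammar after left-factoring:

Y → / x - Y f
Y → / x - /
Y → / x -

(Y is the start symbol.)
Left-factoring transforms A → αβ₁ | αβ₂ into A → αA' and A' → β₁ | β₂
(α is the longest common prefix among the alternatives). Repeat until
no nonterminal has two alternatives with a common prefix.

Round 1: Y has alternatives sharing prefix '/ x -'. Introduce Y': Y → / x - Y'
  Add: Y' → Y f
  Add: Y' → /
  Add: Y' → ε

No remaining common prefixes — done.

Resulting grammar:
Y → / x - Y'
Y' → Y f
Y' → /
Y' → ε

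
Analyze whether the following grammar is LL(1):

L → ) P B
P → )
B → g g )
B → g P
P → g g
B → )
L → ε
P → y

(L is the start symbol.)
A grammar is LL(1) if for each non-terminal N with multiple productions, the predict sets of those productions are pairwise disjoint, where PREDICT(N → α) = (FIRST(α) \ {ε}) ∪ (FOLLOW(N) if α ⇒* ε).

Relevant sets:
  FOLLOW(L) = { $ }

For L:
  PREDICT(L → ')' P B) = { ')' }
  PREDICT(L → ε) = { $ }
For P:
  PREDICT(P → ')') = { ')' }
  PREDICT(P → g g) = { 'g' }
  PREDICT(P → y) = { 'y' }
For B:
  PREDICT(B → g g ')') = { 'g' }
  PREDICT(B → g P) = { 'g' }
  PREDICT(B → ')') = { ')' }

Conflict found: Predict set conflict for B: { 'g' }
The grammar is NOT LL(1).

Answer: No. Predict set conflict for B: { 'g' }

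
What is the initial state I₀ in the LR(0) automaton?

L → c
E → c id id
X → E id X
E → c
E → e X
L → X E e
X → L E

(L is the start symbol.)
{ [E → . c id id], [E → . c], [E → . e X], [L → . X E e], [L → . c], [L' → . L], [X → . E id X], [X → . L E] }

First, augment the grammar with L' → L
I₀ = CLOSURE({ [L' → . L] }):
  [L' → . L] has the dot before L: add [L → . c], [L → . X E e]
  [L → . X E e] has the dot before X: add [X → . E id X], [X → . L E]
  [X → . E id X] has the dot before E: add [E → . c id id], [E → . c], [E → . e X]
No further items can be added.

I₀ = { [E → . c id id], [E → . c], [E → . e X], [L → . X E e], [L → . c], [L' → . L], [X → . E id X], [X → . L E] }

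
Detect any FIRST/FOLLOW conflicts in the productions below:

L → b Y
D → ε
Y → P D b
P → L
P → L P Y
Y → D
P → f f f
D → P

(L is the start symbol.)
Nullable non-terminals: D, Y.
FIRST sets used below: FIRST(P) = { 'b', 'f' }, FIRST(D) = { 'b', 'f', ε }

D: nullable alternative(s) D → ε; FOLLOW(D) = { $, 'b', 'f' }
  D → ε: FIRST \ {ε} = { } — this is the only nullable alternative, skip
  D → P: FIRST \ {ε} = { 'b', 'f' } — overlaps FOLLOW(D) on { 'b', 'f' }: CONFLICT

Y: nullable alternative(s) Y → D; FOLLOW(Y) = { $, 'b', 'f' }
  Y → P D b: FIRST \ {ε} = { 'b', 'f' } — overlaps FOLLOW(Y) on { 'b', 'f' }: CONFLICT
  Y → D: FIRST \ {ε} = { 'b', 'f' } — this is the only nullable alternative, skip

L, P have no nullable alternative, so no FIRST/FOLLOW check is needed there.

So the grammar has 2 FIRST/FOLLOW conflicts (marked CONFLICT above).

Answer: Yes. D → P with FOLLOW(D) on { 'b', 'f' }; Y → P D b with FOLLOW(Y) on { 'b', 'f' }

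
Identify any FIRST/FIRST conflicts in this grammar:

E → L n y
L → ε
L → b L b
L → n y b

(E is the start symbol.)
No FIRST/FIRST conflicts.

Productions for L:
  L → ε: FIRST = { ε }
  L → b L b: FIRST = { 'b' }
  L → n y b: FIRST = { 'n' }
E has only one production, so no FIRST/FIRST conflict is possible there.

All alternatives of each non-terminal have pairwise disjoint FIRST sets.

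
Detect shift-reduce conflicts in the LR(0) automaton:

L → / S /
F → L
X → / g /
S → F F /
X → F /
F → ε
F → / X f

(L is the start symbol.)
Yes — I1: [F → .] vs [F → . / X f]; I3: [F → .] vs [F → . / X f]; I4: [F → .] vs [F → . / X f]; I10: [F → .] vs [F → . / X f]; I11: [F → .] vs [F → . / X f]; I14: [F → .] vs [F → . / X f]

A shift-reduce conflict occurs when an LR(0) state has both:
  - a complete (reduce) item [A → α .] (dot at the end), and
  - a shift item [B → β . c γ] (dot before a terminal).

Augment with L' → L and build the canonical LR(0) collection (I0 = CLOSURE({[L' → . L]}), then GOTO on every symbol after a dot until no new states appear). It has 17 states:
  I0: { [L → . / S /], [L' → . L] }  — shift
  I1: { [F → . / X f], [F → . L], [F → .], [L → . / S /], [L → / . S /], [S → . F F /] }  — shift, reduce
  I2: { [L' → L .] }  — accept
  I3: { [F → . / X f], [F → . L], [F → .], [F → / . X f], [L → . / S /], [L → / . S /], [S → . F F /], [X → . / g /], [X → . F /] }  — shift, reduce
  I4: { [F → . / X f], [F → . L], [F → .], [L → . / S /], [S → F . F /] }  — shift, reduce
  I5: { [F → L .] }  — reduce
  I6: { [L → / S . /] }  — shift
  I7: { [L → / S / .] }  — reduce
  I8: { [S → F F . /] }  — shift
  I9: { [S → F F / .] }  — reduce
  I10: { [F → . / X f], [F → . L], [F → .], [F → / . X f], [L → . / S /], [L → / . S /], [S → . F F /], [X → . / g /], [X → . F /], [X → / . g /] }  — shift, reduce
  I11: { [F → . / X f], [F → . L], [F → .], [L → . / S /], [S → F . F /], [X → F . /] }  — shift, reduce
  I12: { [F → / X . f] }  — shift
  I13: { [F → / X f .] }  — reduce
  I14: { [F → . / X f], [F → . L], [F → .], [F → / . X f], [L → . / S /], [L → / . S /], [S → . F F /], [X → . / g /], [X → . F /], [X → F / .] }  — shift, 2 reduces
  I15: { [X → / g . /] }  — shift
  I16: { [X → / g / .] }  — reduce

I1 contains reduce item [F → .] and shift items [F → . / X f], [L → . / S /] — shift-reduce conflict.
I3 contains reduce item [F → .] and shift items [F → . / X f], [L → . / S /], [X → . / g /] — shift-reduce conflict.
I4 contains reduce item [F → .] and shift items [F → . / X f], [L → . / S /] — shift-reduce conflict.
I10 contains reduce item [F → .] and shift items [F → . / X f], [L → . / S /], [X → . / g /], [X → / . g /] — shift-reduce conflict.
I11 contains reduce item [F → .] and shift items [F → . / X f], [L → . / S /], [X → F . /] — shift-reduce conflict.
I14 contains reduce items [F → .], [X → F / .] and shift items [F → . / X f], [L → . / S /], [X → . / g /] — shift-reduce conflict.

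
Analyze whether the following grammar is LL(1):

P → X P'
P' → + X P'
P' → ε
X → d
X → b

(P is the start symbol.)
Yes, the grammar is LL(1).

A grammar is LL(1) if for each non-terminal N with multiple productions, the predict sets of those productions are pairwise disjoint, where PREDICT(N → α) = (FIRST(α) \ {ε}) ∪ (FOLLOW(N) if α ⇒* ε).

Relevant sets:
  FOLLOW(P') = { $ }

For P':
  PREDICT(P' → '+' X P') = { '+' }
  PREDICT(P' → ε) = { $ }
For X:
  PREDICT(X → d) = { 'd' }
  PREDICT(X → b) = { 'b' }
P has a single production, so nothing to check there.

All predict sets are disjoint. The grammar IS LL(1).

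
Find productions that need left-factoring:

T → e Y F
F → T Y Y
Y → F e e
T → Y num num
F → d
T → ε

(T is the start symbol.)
Left-factoring is needed when two productions for the same non-terminal
share a common prefix on the right-hand side.

Productions for T:
  T → e Y F
  T → Y num num
  T → ε
Productions for F:
  F → T Y Y
  F → d

No common prefixes found.

Answer: No, left-factoring is not needed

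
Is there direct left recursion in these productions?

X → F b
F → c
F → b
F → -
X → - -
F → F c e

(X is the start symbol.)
Direct left recursion occurs when N → N α for some non-terminal N (the right-hand side begins with the left-hand side itself).

X → F b: starts with F
F → c: starts with c
F → b: starts with b
F → -: starts with '-'
X → - -: starts with '-'
F → F c e: LEFT RECURSIVE (starts with F)

The grammar has direct left recursion on: F.

Answer: Yes, F is left-recursive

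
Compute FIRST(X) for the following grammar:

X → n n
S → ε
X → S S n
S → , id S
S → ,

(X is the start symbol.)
{ ',', 'n' }

FIRST sets of the other non-terminals involved (by the same procedure, iterated to a fixed point):
  FIRST(S) = { ',', ε }

From X → n n:
  - n is a terminal: add 'n' and stop
From X → S S n:
  - S is a non-terminal: add FIRST(S) \ {ε} = { ',' }
    S is nullable, so continue to the next symbol
  - S is a non-terminal: add FIRST(S) \ {ε} = { ',' }
    S is nullable, so continue to the next symbol
  - n is a terminal: add 'n' and stop

Collecting: FIRST(X) = { ',', 'n' }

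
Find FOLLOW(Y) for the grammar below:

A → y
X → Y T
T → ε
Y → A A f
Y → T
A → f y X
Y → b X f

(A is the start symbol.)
{ $, 'f', 'y' }

To compute FOLLOW(Y), find every occurrence of Y on a right-hand side N → α Y β: add FIRST(β) \ {ε}, and if β is empty or nullable also add FOLLOW(N). Iterate to a fixed point.

In X → Y T: Y is followed by T, add FIRST(T) \ {ε} = { }
  T is nullable, so also add FOLLOW(X)

The FOLLOW sets referred to above (computed the same way, to a fixed point):
  FOLLOW(X) = { $, 'f', 'y' }

Taking the union: FOLLOW(Y) = { $, 'f', 'y' }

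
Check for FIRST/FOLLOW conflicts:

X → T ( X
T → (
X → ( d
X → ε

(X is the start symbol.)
A FIRST/FOLLOW conflict occurs when a non-terminal N has a nullable alternative N → β (β ⇒* ε) and another alternative N → α with FIRST(α) ∩ FOLLOW(N) ≠ ∅: on such a lookahead the parser cannot decide between expanding α and letting N vanish via β.

Nullable non-terminals: X.
FIRST sets used below: FIRST(T) = { '(' }

X: nullable alternative(s) X → ε; FOLLOW(X) = { $ }
  X → T ( X: FIRST \ {ε} = { '(' } — disjoint from FOLLOW(X)
  X → ( d: FIRST \ {ε} = { '(' } — disjoint from FOLLOW(X)
  X → ε: FIRST \ {ε} = { } — this is the only nullable alternative, skip

T has no nullable alternative, so no FIRST/FOLLOW check is needed there.

No FIRST/FOLLOW conflicts found.

Answer: No FIRST/FOLLOW conflicts.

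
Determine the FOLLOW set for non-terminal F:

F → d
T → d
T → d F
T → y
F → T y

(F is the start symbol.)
To compute FOLLOW(F), find every occurrence of F on a right-hand side N → α F β: add FIRST(β) \ {ε}, and if β is empty or nullable also add FOLLOW(N). Iterate to a fixed point.

F is the start symbol, so $ ∈ FOLLOW(F).
In T → d F: F is at the end, add FOLLOW(T)

The FOLLOW sets referred to above (computed the same way, to a fixed point):
  FOLLOW(T) = { 'y' }

Taking the union: FOLLOW(F) = { $, 'y' }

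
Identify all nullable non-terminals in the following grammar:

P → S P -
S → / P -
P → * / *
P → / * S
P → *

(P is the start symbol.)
There are no ε-productions, so no non-terminal can derive ε.
No non-terminals are nullable.

Answer: None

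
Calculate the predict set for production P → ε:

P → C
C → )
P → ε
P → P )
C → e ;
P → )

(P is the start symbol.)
PREDICT(P → ε) = (FIRST(RHS) \ {ε}) ∪ (FOLLOW(P) if ε ∈ FIRST(RHS), i.e. RHS ⇒* ε)
The right-hand side is ε (FIRST(ε) = { ε }), so the predict set is FOLLOW(P) = { $, ')' }
PREDICT(P → ε) = { $, ')' }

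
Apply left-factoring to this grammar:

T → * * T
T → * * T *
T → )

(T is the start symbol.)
Left-factoring transforms A → αβ₁ | αβ₂ into A → αA' and A' → β₁ | β₂
(α is the longest common prefix among the alternatives). Repeat until
no nonterminal has two alternatives with a common prefix.

Round 1: T has alternatives sharing prefix '* * T'. Introduce T': T → * * T T'
  Add: T' → ε
  Add: T' → *

No remaining common prefixes — done.

Resulting grammar:
T → * * T T'
T' → ε
T' → *
T → )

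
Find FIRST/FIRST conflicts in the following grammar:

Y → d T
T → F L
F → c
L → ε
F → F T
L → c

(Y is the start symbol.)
A FIRST/FIRST conflict occurs when two productions N → α and N → β for the same non-terminal have FIRST(α) ∩ FIRST(β) ≠ ∅ (with ε ∈ FIRST of a nullable right-hand side, so two nullable alternatives also conflict).

FIRST sets of the non-terminals at (or reachable through a nullable prefix from) the front of some alternative:
  FIRST(F) = { 'c' }

Productions for F:
  F → c: FIRST = { 'c' }
  F → F T: FIRST = { 'c' }
Productions for L:
  L → ε: FIRST = { ε }
  L → c: FIRST = { 'c' }
Y, T have only one production, so no FIRST/FIRST conflict is possible there.

Conflict for F: F → c and F → F T
  Overlap: { 'c' }

Answer: Yes. F → c / F → F T on { 'c' }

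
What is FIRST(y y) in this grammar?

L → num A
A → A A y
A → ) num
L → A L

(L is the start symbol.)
{ 'y' }

To compute FIRST(y y), process the symbols left to right:
Symbol y is a terminal. Add 'y' and stop.
FIRST(y y) = { 'y' }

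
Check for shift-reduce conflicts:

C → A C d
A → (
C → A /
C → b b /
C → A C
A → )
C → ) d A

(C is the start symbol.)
A shift-reduce conflict occurs when an LR(0) state has both:
  - a complete (reduce) item [A → α .] (dot at the end), and
  - a shift item [B → β . c γ] (dot before a terminal).

Augment with C' → C and build the canonical LR(0) collection (I0 = CLOSURE({[C' → . C]}), then GOTO on every symbol after a dot until no new states appear). It has 14 states:
  I0: { [A → . (], [A → . )], [C → . ) d A], [C → . A /], [C → . A C d], [C → . A C], [C → . b b /], [C' → . C] }  — shift
  I1: { [A → ( .] }  — reduce
  I2: { [A → ) .], [C → ) . d A] }  — shift, reduce
  I3: { [A → . (], [A → . )], [C → . ) d A], [C → . A /], [C → . A C d], [C → . A C], [C → . b b /], [C → A . /], [C → A . C d], [C → A . C] }  — shift
  I4: { [C' → C .] }  — accept
  I5: { [C → b . b /] }  — shift
  I6: { [C → b b . /] }  — shift
  I7: { [C → b b / .] }  — reduce
  I8: { [C → A / .] }  — reduce
  I9: { [C → A C . d], [C → A C .] }  — shift, reduce
  I10: { [C → A C d .] }  — reduce
  I11: { [A → . (], [A → . )], [C → ) d . A] }  — shift
  I12: { [A → ) .] }  — reduce
  I13: { [C → ) d A .] }  — reduce

I2 contains reduce item [A → ) .] and shift item [C → ) . d A] — shift-reduce conflict.
I9 contains reduce item [C → A C .] and shift item [C → A C . d] — shift-reduce conflict.

Answer: Yes — I2: [A → ) .] vs [C → ) . d A]; I9: [C → A C .] vs [C → A C . d]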